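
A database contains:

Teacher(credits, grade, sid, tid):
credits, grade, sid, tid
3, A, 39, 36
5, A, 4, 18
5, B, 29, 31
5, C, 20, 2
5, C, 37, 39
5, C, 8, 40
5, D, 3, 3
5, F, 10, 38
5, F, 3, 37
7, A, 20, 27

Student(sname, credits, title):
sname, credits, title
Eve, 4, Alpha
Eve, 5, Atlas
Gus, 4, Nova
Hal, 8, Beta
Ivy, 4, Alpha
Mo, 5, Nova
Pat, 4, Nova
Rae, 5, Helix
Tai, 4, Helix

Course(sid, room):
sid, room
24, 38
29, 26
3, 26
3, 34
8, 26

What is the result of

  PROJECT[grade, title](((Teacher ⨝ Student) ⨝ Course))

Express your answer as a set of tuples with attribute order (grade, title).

{(B, Atlas), (B, Helix), (B, Nova), (C, Atlas), (C, Helix), (C, Nova), (D, Atlas), (D, Helix), (D, Nova), (F, Atlas), (F, Helix), (F, Nova)}

Joining Teacher and Student on credits yields {(5, A, 4, 18, Eve, Atlas), (5, A, 4, 18, Mo, Nova), (5, A, 4, 18, Rae, Helix), (5, B, 29, 31, Eve, Atlas), (5, B, 29, 31, Mo, Nova), (5, B, 29, 31, Rae, Helix), (5, C, 20, 2, Eve, Atlas), (5, C, 20, 2, Mo, Nova), (5, C, 20, 2, Rae, Helix), (5, C, 37, 39, Eve, Atlas), (5, C, 37, 39, Mo, Nova), (5, C, 37, 39, Rae, Helix), (5, C, 8, 40, Eve, Atlas), (5, C, 8, 40, Mo, Nova), (5, C, 8, 40, Rae, Helix), (5, D, 3, 3, Eve, Atlas), (5, D, 3, 3, Mo, Nova), (5, D, 3, 3, Rae, Helix), (5, F, 10, 38, Eve, Atlas), (5, F, 10, 38, Mo, Nova), (5, F, 10, 38, Rae, Helix), (5, F, 3, 37, Eve, Atlas), (5, F, 3, 37, Mo, Nova), (5, F, 3, 37, Rae, Helix)}.
Joining (Teacher ⨝ Student) and Course on sid yields {(5, B, 29, 31, Eve, Atlas, 26), (5, B, 29, 31, Mo, Nova, 26), (5, B, 29, 31, Rae, Helix, 26), (5, C, 8, 40, Eve, Atlas, 26), (5, C, 8, 40, Mo, Nova, 26), (5, C, 8, 40, Rae, Helix, 26), (5, D, 3, 3, Eve, Atlas, 26), (5, D, 3, 3, Eve, Atlas, 34), (5, D, 3, 3, Mo, Nova, 26), (5, D, 3, 3, Mo, Nova, 34), (5, D, 3, 3, Rae, Helix, 26), (5, D, 3, 3, Rae, Helix, 34), (5, F, 3, 37, Eve, Atlas, 26), (5, F, 3, 37, Eve, Atlas, 34), (5, F, 3, 37, Mo, Nova, 26), (5, F, 3, 37, Mo, Nova, 34), (5, F, 3, 37, Rae, Helix, 26), (5, F, 3, 37, Rae, Helix, 34)}.
π[grade, title]: project onto (grade, title) (6 duplicate(s) eliminated) → {(B, Atlas), (B, Helix), (B, Nova), (C, Atlas), (C, Helix), (C, Nova), (D, Atlas), (D, Helix), (D, Nova), (F, Atlas), (F, Helix), (F, Nova)}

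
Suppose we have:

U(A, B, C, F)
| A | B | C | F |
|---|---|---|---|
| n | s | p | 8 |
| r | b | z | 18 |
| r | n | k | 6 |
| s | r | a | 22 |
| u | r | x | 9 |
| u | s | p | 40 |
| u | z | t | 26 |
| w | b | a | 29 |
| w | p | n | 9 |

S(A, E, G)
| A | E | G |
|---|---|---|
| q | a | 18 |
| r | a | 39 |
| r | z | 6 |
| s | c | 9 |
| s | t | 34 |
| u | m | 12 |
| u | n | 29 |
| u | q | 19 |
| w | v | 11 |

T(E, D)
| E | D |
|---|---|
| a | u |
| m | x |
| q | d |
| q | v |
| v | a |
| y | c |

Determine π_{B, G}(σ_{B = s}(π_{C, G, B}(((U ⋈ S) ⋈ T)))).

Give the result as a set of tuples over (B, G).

Joining U and S on A yields {(r, b, z, 18, a, 39), (r, b, z, 18, z, 6), (r, n, k, 6, a, 39), (r, n, k, 6, z, 6), (s, r, a, 22, c, 9), (s, r, a, 22, t, 34), (u, r, x, 9, m, 12), (u, r, x, 9, n, 29), (u, r, x, 9, q, 19), (u, s, p, 40, m, 12), (u, s, p, 40, n, 29), (u, s, p, 40, q, 19), (u, z, t, 26, m, 12), (u, z, t, 26, n, 29), (u, z, t, 26, q, 19), (w, b, a, 29, v, 11), (w, p, n, 9, v, 11)}.
Joining (U ⋈ S) and T on E yields {(r, b, z, 18, a, 39, u), (r, n, k, 6, a, 39, u), (u, r, x, 9, m, 12, x), (u, r, x, 9, q, 19, d), (u, r, x, 9, q, 19, v), (u, s, p, 40, m, 12, x), (u, s, p, 40, q, 19, d), (u, s, p, 40, q, 19, v), (u, z, t, 26, m, 12, x), (u, z, t, 26, q, 19, d), (u, z, t, 26, q, 19, v), (w, b, a, 29, v, 11, a), (w, p, n, 9, v, 11, a)}.
Projecting to C, G, B (3 duplicate(s) eliminated): {(a, 11, b), (k, 39, n), (n, 11, p), (p, 12, s), (p, 19, s), (t, 12, z), (t, 19, z), (x, 12, r), (x, 19, r), (z, 39, b)}
σ[B = s]: keep tuples satisfying B = s → {(p, 12, s), (p, 19, s)}
Projecting to B, G: {(s, 12), (s, 19)}

{(s, 12), (s, 19)}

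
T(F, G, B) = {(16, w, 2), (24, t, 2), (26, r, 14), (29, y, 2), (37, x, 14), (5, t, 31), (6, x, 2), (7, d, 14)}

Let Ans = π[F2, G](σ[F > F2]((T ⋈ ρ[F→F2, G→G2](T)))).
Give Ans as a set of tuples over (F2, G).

ρ[F→F2, G→G2]: schema becomes (F2, G2, B); tuples unchanged.
Natural join on B: {(16, w, 2, 16, w), (16, w, 2, 24, t), (16, w, 2, 29, y), (16, w, 2, 6, x), (24, t, 2, 16, w), (24, t, 2, 24, t), (24, t, 2, 29, y), (24, t, 2, 6, x), (26, r, 14, 26, r), (26, r, 14, 37, x), (26, r, 14, 7, d), (29, y, 2, 16, w), (29, y, 2, 24, t), (29, y, 2, 29, y), (29, y, 2, 6, x), (37, x, 14, 26, r), (37, x, 14, 37, x), (37, x, 14, 7, d), (5, t, 31, 5, t), (6, x, 2, 16, w), (6, x, 2, 24, t), (6, x, 2, 29, y), (6, x, 2, 6, x), (7, d, 14, 26, r), (7, d, 14, 37, x), (7, d, 14, 7, d)}
Filtering on F > F2 leaves {(16, w, 2, 6, x), (24, t, 2, 16, w), (24, t, 2, 6, x), (26, r, 14, 7, d), (29, y, 2, 16, w), (29, y, 2, 24, t), (29, y, 2, 6, x), (37, x, 14, 26, r), (37, x, 14, 7, d)}.
Projecting to F2, G: {(16, t), (16, y), (24, y), (26, x), (6, t), (6, w), (6, y), (7, r), (7, x)}

{(16, t), (16, y), (24, y), (26, x), (6, t), (6, w), (6, y), (7, r), (7, x)}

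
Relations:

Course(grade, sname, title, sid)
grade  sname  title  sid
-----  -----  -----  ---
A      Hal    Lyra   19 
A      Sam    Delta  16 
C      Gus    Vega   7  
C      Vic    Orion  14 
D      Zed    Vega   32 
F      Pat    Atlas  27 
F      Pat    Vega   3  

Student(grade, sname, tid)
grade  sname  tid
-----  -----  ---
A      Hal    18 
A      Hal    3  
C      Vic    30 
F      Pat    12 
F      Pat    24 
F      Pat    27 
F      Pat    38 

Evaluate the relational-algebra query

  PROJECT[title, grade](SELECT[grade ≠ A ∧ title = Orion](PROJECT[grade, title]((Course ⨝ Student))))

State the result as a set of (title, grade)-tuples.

{(Orion, C)}

Joining Course and Student on grade, sname yields {(A, Hal, Lyra, 19, 18), (A, Hal, Lyra, 19, 3), (C, Vic, Orion, 14, 30), (F, Pat, Atlas, 27, 12), (F, Pat, Atlas, 27, 24), (F, Pat, Atlas, 27, 27), (F, Pat, Atlas, 27, 38), (F, Pat, Vega, 3, 12), (F, Pat, Vega, 3, 24), (F, Pat, Vega, 3, 27), (F, Pat, Vega, 3, 38)}.
π[grade, title]: project onto (grade, title) (7 duplicate(s) eliminated) → {(A, Lyra), (C, Orion), (F, Atlas), (F, Vega)}
Selection grade ≠ A ∧ title = Orion: {(C, Orion)}
π[title, grade]: project onto (title, grade) → {(Orion, C)}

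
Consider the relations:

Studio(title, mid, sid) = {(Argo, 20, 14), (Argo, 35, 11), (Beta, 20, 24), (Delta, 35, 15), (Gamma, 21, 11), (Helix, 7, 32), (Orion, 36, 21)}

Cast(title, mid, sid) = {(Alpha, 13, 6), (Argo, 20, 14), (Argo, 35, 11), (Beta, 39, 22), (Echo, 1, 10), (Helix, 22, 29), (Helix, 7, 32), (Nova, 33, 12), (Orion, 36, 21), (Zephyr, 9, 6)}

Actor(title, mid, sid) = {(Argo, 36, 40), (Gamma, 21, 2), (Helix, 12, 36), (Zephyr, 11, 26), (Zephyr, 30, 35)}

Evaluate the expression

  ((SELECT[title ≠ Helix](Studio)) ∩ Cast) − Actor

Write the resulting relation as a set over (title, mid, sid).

{(Argo, 20, 14), (Argo, 35, 11), (Orion, 36, 21)}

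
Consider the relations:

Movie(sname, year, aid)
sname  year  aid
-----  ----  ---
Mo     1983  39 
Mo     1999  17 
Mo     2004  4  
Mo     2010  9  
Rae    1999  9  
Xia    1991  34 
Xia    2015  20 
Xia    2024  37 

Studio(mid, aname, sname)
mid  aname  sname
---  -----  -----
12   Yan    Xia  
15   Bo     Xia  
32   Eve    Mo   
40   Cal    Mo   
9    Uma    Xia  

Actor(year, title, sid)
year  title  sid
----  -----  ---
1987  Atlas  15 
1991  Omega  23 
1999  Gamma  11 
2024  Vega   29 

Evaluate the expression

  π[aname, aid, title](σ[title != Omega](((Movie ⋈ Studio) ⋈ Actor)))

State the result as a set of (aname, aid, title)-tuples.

{(Bo, 37, Vega), (Cal, 17, Gamma), (Eve, 17, Gamma), (Uma, 37, Vega), (Yan, 37, Vega)}

Natural join on sname: {(Mo, 1983, 39, 32, Eve), (Mo, 1983, 39, 40, Cal), (Mo, 1999, 17, 32, Eve), (Mo, 1999, 17, 40, Cal), (Mo, 2004, 4, 32, Eve), (Mo, 2004, 4, 40, Cal), (Mo, 2010, 9, 32, Eve), (Mo, 2010, 9, 40, Cal), (Xia, 1991, 34, 12, Yan), (Xia, 1991, 34, 15, Bo), (Xia, 1991, 34, 9, Uma), (Xia, 2015, 20, 12, Yan), (Xia, 2015, 20, 15, Bo), (Xia, 2015, 20, 9, Uma), (Xia, 2024, 37, 12, Yan), (Xia, 2024, 37, 15, Bo), (Xia, 2024, 37, 9, Uma)}
Natural join on year: {(Mo, 1999, 17, 32, Eve, Gamma, 11), (Mo, 1999, 17, 40, Cal, Gamma, 11), (Xia, 1991, 34, 12, Yan, Omega, 23), (Xia, 1991, 34, 15, Bo, Omega, 23), (Xia, 1991, 34, 9, Uma, Omega, 23), (Xia, 2024, 37, 12, Yan, Vega, 29), (Xia, 2024, 37, 15, Bo, Vega, 29), (Xia, 2024, 37, 9, Uma, Vega, 29)}
σ[title != Omega]: keep tuples satisfying title != Omega → {(Mo, 1999, 17, 32, Eve, Gamma, 11), (Mo, 1999, 17, 40, Cal, Gamma, 11), (Xia, 2024, 37, 12, Yan, Vega, 29), (Xia, 2024, 37, 15, Bo, Vega, 29), (Xia, 2024, 37, 9, Uma, Vega, 29)}
Projecting to aname, aid, title: {(Bo, 37, Vega), (Cal, 17, Gamma), (Eve, 17, Gamma), (Uma, 37, Vega), (Yan, 37, Vega)}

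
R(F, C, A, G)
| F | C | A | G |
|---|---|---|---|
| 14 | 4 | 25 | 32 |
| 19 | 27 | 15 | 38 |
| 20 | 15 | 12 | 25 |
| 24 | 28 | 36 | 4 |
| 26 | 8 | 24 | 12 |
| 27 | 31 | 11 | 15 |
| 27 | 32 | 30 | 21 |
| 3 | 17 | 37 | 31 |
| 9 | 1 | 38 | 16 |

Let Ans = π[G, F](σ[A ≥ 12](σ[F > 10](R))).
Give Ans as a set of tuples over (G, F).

σ[F > 10]: keep tuples satisfying F > 10 → {(14, 4, 25, 32), (19, 27, 15, 38), (20, 15, 12, 25), (24, 28, 36, 4), (26, 8, 24, 12), (27, 31, 11, 15), (27, 32, 30, 21)}
σ[A ≥ 12]: keep tuples satisfying A ≥ 12 → {(14, 4, 25, 32), (19, 27, 15, 38), (20, 15, 12, 25), (24, 28, 36, 4), (26, 8, 24, 12), (27, 32, 30, 21)}
π_{G, F} gives {(12, 26), (21, 27), (25, 20), (32, 14), (38, 19), (4, 24)}.

{(12, 26), (21, 27), (25, 20), (32, 14), (38, 19), (4, 24)}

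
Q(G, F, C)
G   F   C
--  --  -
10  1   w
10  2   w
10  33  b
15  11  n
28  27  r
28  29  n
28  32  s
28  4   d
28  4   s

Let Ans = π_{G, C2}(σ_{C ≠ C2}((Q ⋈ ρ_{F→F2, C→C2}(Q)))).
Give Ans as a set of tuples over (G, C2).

{(10, b), (10, w), (28, d), (28, n), (28, r), (28, s)}

ρ[F→F2, C→C2]: schema becomes (G, F2, C2); tuples unchanged.
Natural join on G: {(10, 1, w, 1, w), (10, 1, w, 2, w), (10, 1, w, 33, b), (10, 2, w, 1, w), (10, 2, w, 2, w), (10, 2, w, 33, b), (10, 33, b, 1, w), (10, 33, b, 2, w), (10, 33, b, 33, b), (15, 11, n, 11, n), (28, 27, r, 27, r), (28, 27, r, 29, n), (28, 27, r, 32, s), (28, 27, r, 4, d), (28, 27, r, 4, s), (28, 29, n, 27, r), (28, 29, n, 29, n), (28, 29, n, 32, s), (28, 29, n, 4, d), (28, 29, n, 4, s), (28, 32, s, 27, r), (28, 32, s, 29, n), (28, 32, s, 32, s), (28, 32, s, 4, d), (28, 32, s, 4, s), (28, 4, d, 27, r), (28, 4, d, 29, n), (28, 4, d, 32, s), (28, 4, d, 4, d), (28, 4, d, 4, s), (28, 4, s, 27, r), (28, 4, s, 29, n), (28, 4, s, 32, s), (28, 4, s, 4, d), (28, 4, s, 4, s)}
Filtering on C ≠ C2 leaves {(10, 1, w, 33, b), (10, 2, w, 33, b), (10, 33, b, 1, w), (10, 33, b, 2, w), (28, 27, r, 29, n), (28, 27, r, 32, s), (28, 27, r, 4, d), (28, 27, r, 4, s), (28, 29, n, 27, r), (28, 29, n, 32, s), (28, 29, n, 4, d), (28, 29, n, 4, s), (28, 32, s, 27, r), (28, 32, s, 29, n), (28, 32, s, 4, d), (28, 4, d, 27, r), (28, 4, d, 29, n), (28, 4, d, 32, s), (28, 4, d, 4, s), (28, 4, s, 27, r), (28, 4, s, 29, n), (28, 4, s, 4, d)}.
Keep only column(s) G, C2 (16 duplicate(s) eliminated): {(10, b), (10, w), (28, d), (28, n), (28, r), (28, s)}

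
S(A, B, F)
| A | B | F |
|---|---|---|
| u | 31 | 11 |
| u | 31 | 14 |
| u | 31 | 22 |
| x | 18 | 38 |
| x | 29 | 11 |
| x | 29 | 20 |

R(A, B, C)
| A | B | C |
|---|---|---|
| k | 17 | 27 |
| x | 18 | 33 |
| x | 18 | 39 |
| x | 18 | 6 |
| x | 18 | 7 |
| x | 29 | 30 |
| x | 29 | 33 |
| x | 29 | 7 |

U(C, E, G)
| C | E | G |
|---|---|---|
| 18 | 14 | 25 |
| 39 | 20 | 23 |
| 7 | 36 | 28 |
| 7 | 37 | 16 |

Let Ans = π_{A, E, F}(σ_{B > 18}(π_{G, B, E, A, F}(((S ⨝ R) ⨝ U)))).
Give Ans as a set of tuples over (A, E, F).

{(x, 36, 11), (x, 36, 20), (x, 37, 11), (x, 37, 20)}

Natural join on A, B: {(x, 18, 38, 33), (x, 18, 38, 39), (x, 18, 38, 6), (x, 18, 38, 7), (x, 29, 11, 30), (x, 29, 11, 33), (x, 29, 11, 7), (x, 29, 20, 30), (x, 29, 20, 33), (x, 29, 20, 7)}
Natural join on C: {(x, 18, 38, 39, 20, 23), (x, 18, 38, 7, 36, 28), (x, 18, 38, 7, 37, 16), (x, 29, 11, 7, 36, 28), (x, 29, 11, 7, 37, 16), (x, 29, 20, 7, 36, 28), (x, 29, 20, 7, 37, 16)}
π[G, B, E, A, F]: project onto (G, B, E, A, F) → {(16, 18, 37, x, 38), (16, 29, 37, x, 11), (16, 29, 37, x, 20), (23, 18, 20, x, 38), (28, 18, 36, x, 38), (28, 29, 36, x, 11), (28, 29, 36, x, 20)}
Filtering on B > 18 leaves {(16, 29, 37, x, 11), (16, 29, 37, x, 20), (28, 29, 36, x, 11), (28, 29, 36, x, 20)}.
π[A, E, F]: project onto (A, E, F) → {(x, 36, 11), (x, 36, 20), (x, 37, 11), (x, 37, 20)}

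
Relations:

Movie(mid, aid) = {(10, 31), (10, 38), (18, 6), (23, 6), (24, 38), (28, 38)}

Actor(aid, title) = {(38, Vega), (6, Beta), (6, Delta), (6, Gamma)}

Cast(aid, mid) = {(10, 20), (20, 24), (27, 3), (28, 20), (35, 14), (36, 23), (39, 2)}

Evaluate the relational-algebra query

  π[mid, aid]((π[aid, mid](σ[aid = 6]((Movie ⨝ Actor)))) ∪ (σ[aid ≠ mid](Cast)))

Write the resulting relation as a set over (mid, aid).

Movie ⋈ Actor (natural join on aid): {(10, 38, Vega), (18, 6, Beta), (18, 6, Delta), (18, 6, Gamma), (23, 6, Beta), (23, 6, Delta), (23, 6, Gamma), (24, 38, Vega), (28, 38, Vega)}
Apply σ_{aid = 6}; surviving tuples: {(18, 6, Beta), (18, 6, Delta), (18, 6, Gamma), (23, 6, Beta), (23, 6, Delta), (23, 6, Gamma)}
π_{aid, mid} gives {(6, 18), (6, 23)} (4 duplicate(s) eliminated).
Apply σ_{aid ≠ mid}; surviving tuples: {(10, 20), (20, 24), (27, 3), (28, 20), (35, 14), (36, 23), (39, 2)}
Taking the union: {(10, 20), (20, 24), (27, 3), (28, 20), (35, 14), (36, 23), (39, 2), (6, 18), (6, 23)}
π_{mid, aid} gives {(14, 35), (18, 6), (2, 39), (20, 10), (20, 28), (23, 36), (23, 6), (24, 20), (3, 27)}.

{(14, 35), (18, 6), (2, 39), (20, 10), (20, 28), (23, 36), (23, 6), (24, 20), (3, 27)}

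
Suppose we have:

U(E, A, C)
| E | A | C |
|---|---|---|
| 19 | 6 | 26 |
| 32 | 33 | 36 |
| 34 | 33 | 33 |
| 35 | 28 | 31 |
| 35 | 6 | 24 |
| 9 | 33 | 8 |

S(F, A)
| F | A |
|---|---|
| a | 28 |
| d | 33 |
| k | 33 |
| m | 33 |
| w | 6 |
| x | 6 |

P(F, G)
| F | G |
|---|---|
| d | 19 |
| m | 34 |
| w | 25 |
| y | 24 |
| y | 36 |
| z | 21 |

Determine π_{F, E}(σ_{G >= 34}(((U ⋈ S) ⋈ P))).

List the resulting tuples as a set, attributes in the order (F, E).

Joining U and S on A yields {(19, 6, 26, w), (19, 6, 26, x), (32, 33, 36, d), (32, 33, 36, k), (32, 33, 36, m), (34, 33, 33, d), (34, 33, 33, k), (34, 33, 33, m), (35, 28, 31, a), (35, 6, 24, w), (35, 6, 24, x), (9, 33, 8, d), (9, 33, 8, k), (9, 33, 8, m)}.
Joining (U ⋈ S) and P on F yields {(19, 6, 26, w, 25), (32, 33, 36, d, 19), (32, 33, 36, m, 34), (34, 33, 33, d, 19), (34, 33, 33, m, 34), (35, 6, 24, w, 25), (9, 33, 8, d, 19), (9, 33, 8, m, 34)}.
Selection G >= 34: {(32, 33, 36, m, 34), (34, 33, 33, m, 34), (9, 33, 8, m, 34)}
π[F, E]: project onto (F, E) → {(m, 32), (m, 34), (m, 9)}

{(m, 32), (m, 34), (m, 9)}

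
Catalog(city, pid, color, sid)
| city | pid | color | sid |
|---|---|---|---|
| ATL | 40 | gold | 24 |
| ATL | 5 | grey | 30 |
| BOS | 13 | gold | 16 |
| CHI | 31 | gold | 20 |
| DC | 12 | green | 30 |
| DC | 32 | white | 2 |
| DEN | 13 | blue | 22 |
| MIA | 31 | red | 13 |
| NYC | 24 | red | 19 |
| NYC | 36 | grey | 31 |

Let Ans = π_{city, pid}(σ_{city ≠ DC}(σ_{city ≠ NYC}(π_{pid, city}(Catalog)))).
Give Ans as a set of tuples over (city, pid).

{(ATL, 40), (ATL, 5), (BOS, 13), (CHI, 31), (DEN, 13), (MIA, 31)}

Keep only column(s) pid, city: {(12, DC), (13, BOS), (13, DEN), (24, NYC), (31, CHI), (31, MIA), (32, DC), (36, NYC), (40, ATL), (5, ATL)}
Apply σ_{city ≠ NYC}; surviving tuples: {(12, DC), (13, BOS), (13, DEN), (31, CHI), (31, MIA), (32, DC), (40, ATL), (5, ATL)}
Apply σ_{city ≠ DC}; surviving tuples: {(13, BOS), (13, DEN), (31, CHI), (31, MIA), (40, ATL), (5, ATL)}
Keep only column(s) city, pid: {(ATL, 40), (ATL, 5), (BOS, 13), (CHI, 31), (DEN, 13), (MIA, 31)}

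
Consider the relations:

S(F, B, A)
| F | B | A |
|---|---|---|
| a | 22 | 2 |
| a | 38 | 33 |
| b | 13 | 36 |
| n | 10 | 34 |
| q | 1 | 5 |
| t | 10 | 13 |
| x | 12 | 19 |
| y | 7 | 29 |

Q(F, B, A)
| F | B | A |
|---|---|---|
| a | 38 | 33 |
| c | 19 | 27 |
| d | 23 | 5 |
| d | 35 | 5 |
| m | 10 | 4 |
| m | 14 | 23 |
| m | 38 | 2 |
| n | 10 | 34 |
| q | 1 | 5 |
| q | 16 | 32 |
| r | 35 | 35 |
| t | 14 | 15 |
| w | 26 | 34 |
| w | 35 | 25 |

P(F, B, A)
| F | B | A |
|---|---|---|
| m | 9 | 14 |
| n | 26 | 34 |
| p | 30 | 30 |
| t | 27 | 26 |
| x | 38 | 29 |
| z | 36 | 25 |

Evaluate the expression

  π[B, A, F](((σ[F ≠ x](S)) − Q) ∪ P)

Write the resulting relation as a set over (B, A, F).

{(10, 13, t), (13, 36, b), (22, 2, a), (26, 34, n), (27, 26, t), (30, 30, p), (36, 25, z), (38, 29, x), (7, 29, y), (9, 14, m)}

Selection F ≠ x: {(a, 22, 2), (a, 38, 33), (b, 13, 36), (n, 10, 34), (q, 1, 5), (t, 10, 13), (y, 7, 29)}
Set difference of the two operands is {(a, 22, 2), (b, 13, 36), (t, 10, 13), (y, 7, 29)}.
Set union of the two operands is {(a, 22, 2), (b, 13, 36), (m, 9, 14), (n, 26, 34), (p, 30, 30), (t, 10, 13), (t, 27, 26), (x, 38, 29), (y, 7, 29), (z, 36, 25)}.
π_{B, A, F} gives {(10, 13, t), (13, 36, b), (22, 2, a), (26, 34, n), (27, 26, t), (30, 30, p), (36, 25, z), (38, 29, x), (7, 29, y), (9, 14, m)}.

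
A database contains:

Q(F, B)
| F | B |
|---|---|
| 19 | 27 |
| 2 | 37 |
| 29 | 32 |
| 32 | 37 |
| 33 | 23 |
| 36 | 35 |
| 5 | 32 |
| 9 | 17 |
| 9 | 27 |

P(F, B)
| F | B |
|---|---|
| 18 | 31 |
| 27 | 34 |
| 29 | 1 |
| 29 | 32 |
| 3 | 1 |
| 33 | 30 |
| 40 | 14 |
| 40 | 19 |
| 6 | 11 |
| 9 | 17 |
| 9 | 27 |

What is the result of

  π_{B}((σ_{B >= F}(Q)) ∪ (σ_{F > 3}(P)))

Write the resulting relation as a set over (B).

Selection B >= F: {(19, 27), (2, 37), (29, 32), (32, 37), (5, 32), (9, 17), (9, 27)}
Selection F > 3: {(18, 31), (27, 34), (29, 1), (29, 32), (33, 30), (40, 14), (40, 19), (6, 11), (9, 17), (9, 27)}
Union: {(19, 27), (2, 37), (29, 32), (32, 37), (5, 32), (9, 17), (9, 27)} with {(18, 31), (27, 34), (29, 1), (29, 32), (33, 30), (40, 14), (40, 19), (6, 11), (9, 17), (9, 27)} → {(18, 31), (19, 27), (2, 37), (27, 34), (29, 1), (29, 32), (32, 37), (33, 30), (40, 14), (40, 19), (5, 32), (6, 11), (9, 17), (9, 27)}
π[B]: project onto (B) (3 duplicate(s) eliminated) → {1, 11, 14, 17, 19, 27, 30, 31, 32, 34, 37}

{1, 11, 14, 17, 19, 27, 30, 31, 32, 34, 37}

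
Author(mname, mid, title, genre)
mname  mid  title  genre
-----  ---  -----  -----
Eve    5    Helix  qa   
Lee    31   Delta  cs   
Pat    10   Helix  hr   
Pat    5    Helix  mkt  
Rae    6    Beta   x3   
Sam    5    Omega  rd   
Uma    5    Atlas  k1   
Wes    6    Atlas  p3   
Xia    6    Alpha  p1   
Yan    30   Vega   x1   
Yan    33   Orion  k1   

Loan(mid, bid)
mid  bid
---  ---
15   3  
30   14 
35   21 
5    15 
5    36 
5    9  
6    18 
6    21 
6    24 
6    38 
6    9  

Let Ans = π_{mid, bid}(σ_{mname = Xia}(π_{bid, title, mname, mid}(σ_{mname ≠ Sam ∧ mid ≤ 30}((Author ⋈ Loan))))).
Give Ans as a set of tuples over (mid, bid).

Joining Author and Loan on mid yields {(Eve, 5, Helix, qa, 15), (Eve, 5, Helix, qa, 36), (Eve, 5, Helix, qa, 9), (Pat, 5, Helix, mkt, 15), (Pat, 5, Helix, mkt, 36), (Pat, 5, Helix, mkt, 9), (Rae, 6, Beta, x3, 18), (Rae, 6, Beta, x3, 21), (Rae, 6, Beta, x3, 24), (Rae, 6, Beta, x3, 38), (Rae, 6, Beta, x3, 9), (Sam, 5, Omega, rd, 15), (Sam, 5, Omega, rd, 36), (Sam, 5, Omega, rd, 9), (Uma, 5, Atlas, k1, 15), (Uma, 5, Atlas, k1, 36), (Uma, 5, Atlas, k1, 9), (Wes, 6, Atlas, p3, 18), (Wes, 6, Atlas, p3, 21), (Wes, 6, Atlas, p3, 24), (Wes, 6, Atlas, p3, 38), (Wes, 6, Atlas, p3, 9), (Xia, 6, Alpha, p1, 18), (Xia, 6, Alpha, p1, 21), (Xia, 6, Alpha, p1, 24), (Xia, 6, Alpha, p1, 38), (Xia, 6, Alpha, p1, 9), (Yan, 30, Vega, x1, 14)}.
Filtering on mname ≠ Sam ∧ mid ≤ 30 leaves {(Eve, 5, Helix, qa, 15), (Eve, 5, Helix, qa, 36), (Eve, 5, Helix, qa, 9), (Pat, 5, Helix, mkt, 15), (Pat, 5, Helix, mkt, 36), (Pat, 5, Helix, mkt, 9), (Rae, 6, Beta, x3, 18), (Rae, 6, Beta, x3, 21), (Rae, 6, Beta, x3, 24), (Rae, 6, Beta, x3, 38), (Rae, 6, Beta, x3, 9), (Uma, 5, Atlas, k1, 15), (Uma, 5, Atlas, k1, 36), (Uma, 5, Atlas, k1, 9), (Wes, 6, Atlas, p3, 18), (Wes, 6, Atlas, p3, 21), (Wes, 6, Atlas, p3, 24), (Wes, 6, Atlas, p3, 38), (Wes, 6, Atlas, p3, 9), (Xia, 6, Alpha, p1, 18), (Xia, 6, Alpha, p1, 21), (Xia, 6, Alpha, p1, 24), (Xia, 6, Alpha, p1, 38), (Xia, 6, Alpha, p1, 9), (Yan, 30, Vega, x1, 14)}.
Projecting to bid, title, mname, mid: {(14, Vega, Yan, 30), (15, Atlas, Uma, 5), (15, Helix, Eve, 5), (15, Helix, Pat, 5), (18, Alpha, Xia, 6), (18, Atlas, Wes, 6), (18, Beta, Rae, 6), (21, Alpha, Xia, 6), (21, Atlas, Wes, 6), (21, Beta, Rae, 6), (24, Alpha, Xia, 6), (24, Atlas, Wes, 6), (24, Beta, Rae, 6), (36, Atlas, Uma, 5), (36, Helix, Eve, 5), (36, Helix, Pat, 5), (38, Alpha, Xia, 6), (38, Atlas, Wes, 6), (38, Beta, Rae, 6), (9, Alpha, Xia, 6), (9, Atlas, Uma, 5), (9, Atlas, Wes, 6), (9, Beta, Rae, 6), (9, Helix, Eve, 5), (9, Helix, Pat, 5)}
Filtering on mname = Xia leaves {(18, Alpha, Xia, 6), (21, Alpha, Xia, 6), (24, Alpha, Xia, 6), (38, Alpha, Xia, 6), (9, Alpha, Xia, 6)}.
Projecting to mid, bid: {(6, 18), (6, 21), (6, 24), (6, 38), (6, 9)}

{(6, 18), (6, 21), (6, 24), (6, 38), (6, 9)}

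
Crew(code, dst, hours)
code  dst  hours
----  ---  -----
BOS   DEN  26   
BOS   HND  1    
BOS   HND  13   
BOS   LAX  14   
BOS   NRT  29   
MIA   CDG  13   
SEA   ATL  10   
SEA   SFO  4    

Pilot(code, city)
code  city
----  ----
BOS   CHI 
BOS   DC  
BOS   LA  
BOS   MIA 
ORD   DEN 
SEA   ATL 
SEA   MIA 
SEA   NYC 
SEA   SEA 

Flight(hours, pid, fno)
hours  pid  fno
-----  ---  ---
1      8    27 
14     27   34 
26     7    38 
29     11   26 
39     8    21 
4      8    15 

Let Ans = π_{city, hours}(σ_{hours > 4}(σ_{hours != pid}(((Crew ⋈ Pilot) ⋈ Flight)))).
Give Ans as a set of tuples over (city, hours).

Joining Crew and Pilot on code yields {(BOS, DEN, 26, CHI), (BOS, DEN, 26, DC), (BOS, DEN, 26, LA), (BOS, DEN, 26, MIA), (BOS, HND, 1, CHI), (BOS, HND, 1, DC), (BOS, HND, 1, LA), (BOS, HND, 1, MIA), (BOS, HND, 13, CHI), (BOS, HND, 13, DC), (BOS, HND, 13, LA), (BOS, HND, 13, MIA), (BOS, LAX, 14, CHI), (BOS, LAX, 14, DC), (BOS, LAX, 14, LA), (BOS, LAX, 14, MIA), (BOS, NRT, 29, CHI), (BOS, NRT, 29, DC), (BOS, NRT, 29, LA), (BOS, NRT, 29, MIA), (SEA, ATL, 10, ATL), (SEA, ATL, 10, MIA), (SEA, ATL, 10, NYC), (SEA, ATL, 10, SEA), (SEA, SFO, 4, ATL), (SEA, SFO, 4, MIA), (SEA, SFO, 4, NYC), (SEA, SFO, 4, SEA)}.
Joining (Crew ⋈ Pilot) and Flight on hours yields {(BOS, DEN, 26, CHI, 7, 38), (BOS, DEN, 26, DC, 7, 38), (BOS, DEN, 26, LA, 7, 38), (BOS, DEN, 26, MIA, 7, 38), (BOS, HND, 1, CHI, 8, 27), (BOS, HND, 1, DC, 8, 27), (BOS, HND, 1, LA, 8, 27), (BOS, HND, 1, MIA, 8, 27), (BOS, LAX, 14, CHI, 27, 34), (BOS, LAX, 14, DC, 27, 34), (BOS, LAX, 14, LA, 27, 34), (BOS, LAX, 14, MIA, 27, 34), (BOS, NRT, 29, CHI, 11, 26), (BOS, NRT, 29, DC, 11, 26), (BOS, NRT, 29, LA, 11, 26), (BOS, NRT, 29, MIA, 11, 26), (SEA, SFO, 4, ATL, 8, 15), (SEA, SFO, 4, MIA, 8, 15), (SEA, SFO, 4, NYC, 8, 15), (SEA, SFO, 4, SEA, 8, 15)}.
Selection hours != pid: {(BOS, DEN, 26, CHI, 7, 38), (BOS, DEN, 26, DC, 7, 38), (BOS, DEN, 26, LA, 7, 38), (BOS, DEN, 26, MIA, 7, 38), (BOS, HND, 1, CHI, 8, 27), (BOS, HND, 1, DC, 8, 27), (BOS, HND, 1, LA, 8, 27), (BOS, HND, 1, MIA, 8, 27), (BOS, LAX, 14, CHI, 27, 34), (BOS, LAX, 14, DC, 27, 34), (BOS, LAX, 14, LA, 27, 34), (BOS, LAX, 14, MIA, 27, 34), (BOS, NRT, 29, CHI, 11, 26), (BOS, NRT, 29, DC, 11, 26), (BOS, NRT, 29, LA, 11, 26), (BOS, NRT, 29, MIA, 11, 26), (SEA, SFO, 4, ATL, 8, 15), (SEA, SFO, 4, MIA, 8, 15), (SEA, SFO, 4, NYC, 8, 15), (SEA, SFO, 4, SEA, 8, 15)}
Selection hours > 4: {(BOS, DEN, 26, CHI, 7, 38), (BOS, DEN, 26, DC, 7, 38), (BOS, DEN, 26, LA, 7, 38), (BOS, DEN, 26, MIA, 7, 38), (BOS, LAX, 14, CHI, 27, 34), (BOS, LAX, 14, DC, 27, 34), (BOS, LAX, 14, LA, 27, 34), (BOS, LAX, 14, MIA, 27, 34), (BOS, NRT, 29, CHI, 11, 26), (BOS, NRT, 29, DC, 11, 26), (BOS, NRT, 29, LA, 11, 26), (BOS, NRT, 29, MIA, 11, 26)}
Projecting to city, hours: {(CHI, 14), (CHI, 26), (CHI, 29), (DC, 14), (DC, 26), (DC, 29), (LA, 14), (LA, 26), (LA, 29), (MIA, 14), (MIA, 26), (MIA, 29)}

{(CHI, 14), (CHI, 26), (CHI, 29), (DC, 14), (DC, 26), (DC, 29), (LA, 14), (LA, 26), (LA, 29), (MIA, 14), (MIA, 26), (MIA, 29)}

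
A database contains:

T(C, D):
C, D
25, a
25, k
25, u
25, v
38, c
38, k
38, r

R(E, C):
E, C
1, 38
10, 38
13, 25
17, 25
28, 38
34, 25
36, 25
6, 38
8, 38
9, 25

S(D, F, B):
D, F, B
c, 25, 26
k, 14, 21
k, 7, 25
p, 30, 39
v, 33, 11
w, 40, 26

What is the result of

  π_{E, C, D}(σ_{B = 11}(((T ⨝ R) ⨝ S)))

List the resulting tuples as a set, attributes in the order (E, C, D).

{(13, 25, v), (17, 25, v), (34, 25, v), (36, 25, v), (9, 25, v)}

Joining T and R on C yields {(25, a, 13), (25, a, 17), (25, a, 34), (25, a, 36), (25, a, 9), (25, k, 13), (25, k, 17), (25, k, 34), (25, k, 36), (25, k, 9), (25, u, 13), (25, u, 17), (25, u, 34), (25, u, 36), (25, u, 9), (25, v, 13), (25, v, 17), (25, v, 34), (25, v, 36), (25, v, 9), (38, c, 1), (38, c, 10), (38, c, 28), (38, c, 6), (38, c, 8), (38, k, 1), (38, k, 10), (38, k, 28), (38, k, 6), (38, k, 8), (38, r, 1), (38, r, 10), (38, r, 28), (38, r, 6), (38, r, 8)}.
Joining (T ⨝ R) and S on D yields {(25, k, 13, 14, 21), (25, k, 13, 7, 25), (25, k, 17, 14, 21), (25, k, 17, 7, 25), (25, k, 34, 14, 21), (25, k, 34, 7, 25), (25, k, 36, 14, 21), (25, k, 36, 7, 25), (25, k, 9, 14, 21), (25, k, 9, 7, 25), (25, v, 13, 33, 11), (25, v, 17, 33, 11), (25, v, 34, 33, 11), (25, v, 36, 33, 11), (25, v, 9, 33, 11), (38, c, 1, 25, 26), (38, c, 10, 25, 26), (38, c, 28, 25, 26), (38, c, 6, 25, 26), (38, c, 8, 25, 26), (38, k, 1, 14, 21), (38, k, 1, 7, 25), (38, k, 10, 14, 21), (38, k, 10, 7, 25), (38, k, 28, 14, 21), (38, k, 28, 7, 25), (38, k, 6, 14, 21), (38, k, 6, 7, 25), (38, k, 8, 14, 21), (38, k, 8, 7, 25)}.
Apply σ_{B = 11}; surviving tuples: {(25, v, 13, 33, 11), (25, v, 17, 33, 11), (25, v, 34, 33, 11), (25, v, 36, 33, 11), (25, v, 9, 33, 11)}
π[E, C, D]: project onto (E, C, D) → {(13, 25, v), (17, 25, v), (34, 25, v), (36, 25, v), (9, 25, v)}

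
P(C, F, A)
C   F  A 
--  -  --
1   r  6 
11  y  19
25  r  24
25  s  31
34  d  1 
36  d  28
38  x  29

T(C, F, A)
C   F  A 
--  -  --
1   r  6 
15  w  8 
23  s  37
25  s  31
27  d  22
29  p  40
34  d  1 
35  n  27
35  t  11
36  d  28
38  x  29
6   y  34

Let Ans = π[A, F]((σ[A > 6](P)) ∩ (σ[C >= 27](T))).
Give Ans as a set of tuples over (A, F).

Filtering on A > 6 leaves {(11, y, 19), (25, r, 24), (25, s, 31), (36, d, 28), (38, x, 29)}.
Filtering on C >= 27 leaves {(27, d, 22), (29, p, 40), (34, d, 1), (35, n, 27), (35, t, 11), (36, d, 28), (38, x, 29)}.
Taking the intersection: {(36, d, 28), (38, x, 29)}
Keep only column(s) A, F: {(28, d), (29, x)}

{(28, d), (29, x)}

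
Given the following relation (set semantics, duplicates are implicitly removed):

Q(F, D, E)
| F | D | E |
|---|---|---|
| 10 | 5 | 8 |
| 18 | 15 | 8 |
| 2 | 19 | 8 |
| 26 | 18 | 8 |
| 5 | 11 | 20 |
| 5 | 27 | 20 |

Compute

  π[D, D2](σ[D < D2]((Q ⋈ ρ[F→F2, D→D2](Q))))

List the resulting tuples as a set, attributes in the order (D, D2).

{(11, 27), (15, 18), (15, 19), (18, 19), (5, 15), (5, 18), (5, 19)}

ρ[F→F2, D→D2]: schema becomes (F2, D2, E); tuples unchanged.
Joining Q and ρ[F→F2, D→D2](Q) on E yields {(10, 5, 8, 10, 5), (10, 5, 8, 18, 15), (10, 5, 8, 2, 19), (10, 5, 8, 26, 18), (18, 15, 8, 10, 5), (18, 15, 8, 18, 15), (18, 15, 8, 2, 19), (18, 15, 8, 26, 18), (2, 19, 8, 10, 5), (2, 19, 8, 18, 15), (2, 19, 8, 2, 19), (2, 19, 8, 26, 18), (26, 18, 8, 10, 5), (26, 18, 8, 18, 15), (26, 18, 8, 2, 19), (26, 18, 8, 26, 18), (5, 11, 20, 5, 11), (5, 11, 20, 5, 27), (5, 27, 20, 5, 11), (5, 27, 20, 5, 27)}.
σ[D < D2]: keep tuples satisfying D < D2 → {(10, 5, 8, 18, 15), (10, 5, 8, 2, 19), (10, 5, 8, 26, 18), (18, 15, 8, 2, 19), (18, 15, 8, 26, 18), (26, 18, 8, 2, 19), (5, 11, 20, 5, 27)}
Projecting to D, D2: {(11, 27), (15, 18), (15, 19), (18, 19), (5, 15), (5, 18), (5, 19)}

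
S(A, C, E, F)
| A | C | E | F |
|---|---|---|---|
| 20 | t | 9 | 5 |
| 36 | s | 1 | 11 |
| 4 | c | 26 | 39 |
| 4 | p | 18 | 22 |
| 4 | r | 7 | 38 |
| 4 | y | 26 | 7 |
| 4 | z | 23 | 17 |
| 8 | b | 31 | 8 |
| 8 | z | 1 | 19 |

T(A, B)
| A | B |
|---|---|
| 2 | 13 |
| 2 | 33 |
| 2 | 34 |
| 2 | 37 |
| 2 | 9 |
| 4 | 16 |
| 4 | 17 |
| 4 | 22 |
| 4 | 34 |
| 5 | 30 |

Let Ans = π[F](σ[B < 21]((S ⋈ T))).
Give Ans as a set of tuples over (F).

Joining S and T on A yields {(4, c, 26, 39, 16), (4, c, 26, 39, 17), (4, c, 26, 39, 22), (4, c, 26, 39, 34), (4, p, 18, 22, 16), (4, p, 18, 22, 17), (4, p, 18, 22, 22), (4, p, 18, 22, 34), (4, r, 7, 38, 16), (4, r, 7, 38, 17), (4, r, 7, 38, 22), (4, r, 7, 38, 34), (4, y, 26, 7, 16), (4, y, 26, 7, 17), (4, y, 26, 7, 22), (4, y, 26, 7, 34), (4, z, 23, 17, 16), (4, z, 23, 17, 17), (4, z, 23, 17, 22), (4, z, 23, 17, 34)}.
Apply σ_{B < 21}; surviving tuples: {(4, c, 26, 39, 16), (4, c, 26, 39, 17), (4, p, 18, 22, 16), (4, p, 18, 22, 17), (4, r, 7, 38, 16), (4, r, 7, 38, 17), (4, y, 26, 7, 16), (4, y, 26, 7, 17), (4, z, 23, 17, 16), (4, z, 23, 17, 17)}
Keep only column(s) F (5 duplicate(s) eliminated): {17, 22, 38, 39, 7}

{17, 22, 38, 39, 7}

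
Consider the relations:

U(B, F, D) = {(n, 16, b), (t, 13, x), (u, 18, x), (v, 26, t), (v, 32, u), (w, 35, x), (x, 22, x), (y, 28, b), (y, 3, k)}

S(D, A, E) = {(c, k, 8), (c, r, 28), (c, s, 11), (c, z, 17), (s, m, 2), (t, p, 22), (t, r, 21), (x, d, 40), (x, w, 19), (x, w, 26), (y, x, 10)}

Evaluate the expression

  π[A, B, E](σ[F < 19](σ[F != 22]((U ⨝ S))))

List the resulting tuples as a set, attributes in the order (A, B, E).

{(d, t, 40), (d, u, 40), (w, t, 19), (w, t, 26), (w, u, 19), (w, u, 26)}

Joining U and S on D yields {(t, 13, x, d, 40), (t, 13, x, w, 19), (t, 13, x, w, 26), (u, 18, x, d, 40), (u, 18, x, w, 19), (u, 18, x, w, 26), (v, 26, t, p, 22), (v, 26, t, r, 21), (w, 35, x, d, 40), (w, 35, x, w, 19), (w, 35, x, w, 26), (x, 22, x, d, 40), (x, 22, x, w, 19), (x, 22, x, w, 26)}.
Filtering on F != 22 leaves {(t, 13, x, d, 40), (t, 13, x, w, 19), (t, 13, x, w, 26), (u, 18, x, d, 40), (u, 18, x, w, 19), (u, 18, x, w, 26), (v, 26, t, p, 22), (v, 26, t, r, 21), (w, 35, x, d, 40), (w, 35, x, w, 19), (w, 35, x, w, 26)}.
Filtering on F < 19 leaves {(t, 13, x, d, 40), (t, 13, x, w, 19), (t, 13, x, w, 26), (u, 18, x, d, 40), (u, 18, x, w, 19), (u, 18, x, w, 26)}.
π_{A, B, E} gives {(d, t, 40), (d, u, 40), (w, t, 19), (w, t, 26), (w, u, 19), (w, u, 26)}.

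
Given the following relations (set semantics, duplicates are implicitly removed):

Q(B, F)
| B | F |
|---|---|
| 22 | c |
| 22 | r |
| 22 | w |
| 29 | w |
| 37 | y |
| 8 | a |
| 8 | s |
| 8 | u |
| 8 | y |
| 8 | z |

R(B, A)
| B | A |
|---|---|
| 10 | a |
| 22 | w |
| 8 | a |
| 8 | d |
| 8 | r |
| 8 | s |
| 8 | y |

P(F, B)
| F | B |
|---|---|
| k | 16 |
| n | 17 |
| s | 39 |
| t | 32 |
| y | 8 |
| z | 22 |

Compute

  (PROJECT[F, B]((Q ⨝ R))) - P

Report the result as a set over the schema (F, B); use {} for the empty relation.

Natural join on B: {(22, c, w), (22, r, w), (22, w, w), (8, a, a), (8, a, d), (8, a, r), (8, a, s), (8, a, y), (8, s, a), (8, s, d), (8, s, r), (8, s, s), (8, s, y), (8, u, a), (8, u, d), (8, u, r), (8, u, s), (8, u, y), (8, y, a), (8, y, d), (8, y, r), (8, y, s), (8, y, y), (8, z, a), (8, z, d), (8, z, r), (8, z, s), (8, z, y)}
Keep only column(s) F, B (20 duplicate(s) eliminated): {(a, 8), (c, 22), (r, 22), (s, 8), (u, 8), (w, 22), (y, 8), (z, 8)}
Taking the difference: {(a, 8), (c, 22), (r, 22), (s, 8), (u, 8), (w, 22), (z, 8)}

{(a, 8), (c, 22), (r, 22), (s, 8), (u, 8), (w, 22), (z, 8)}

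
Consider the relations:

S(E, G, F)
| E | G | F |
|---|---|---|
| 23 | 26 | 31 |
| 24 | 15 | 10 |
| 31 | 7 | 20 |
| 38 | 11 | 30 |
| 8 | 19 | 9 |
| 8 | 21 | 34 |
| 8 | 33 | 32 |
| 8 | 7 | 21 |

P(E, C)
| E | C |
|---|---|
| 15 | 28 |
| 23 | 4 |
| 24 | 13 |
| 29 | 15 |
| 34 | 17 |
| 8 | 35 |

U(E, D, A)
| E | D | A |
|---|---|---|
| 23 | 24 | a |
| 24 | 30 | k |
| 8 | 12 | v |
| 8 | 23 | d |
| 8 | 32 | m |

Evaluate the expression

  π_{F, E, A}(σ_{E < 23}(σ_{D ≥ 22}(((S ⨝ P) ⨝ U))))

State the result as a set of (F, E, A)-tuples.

Joining S and P on E yields {(23, 26, 31, 4), (24, 15, 10, 13), (8, 19, 9, 35), (8, 21, 34, 35), (8, 33, 32, 35), (8, 7, 21, 35)}.
Joining (S ⨝ P) and U on E yields {(23, 26, 31, 4, 24, a), (24, 15, 10, 13, 30, k), (8, 19, 9, 35, 12, v), (8, 19, 9, 35, 23, d), (8, 19, 9, 35, 32, m), (8, 21, 34, 35, 12, v), (8, 21, 34, 35, 23, d), (8, 21, 34, 35, 32, m), (8, 33, 32, 35, 12, v), (8, 33, 32, 35, 23, d), (8, 33, 32, 35, 32, m), (8, 7, 21, 35, 12, v), (8, 7, 21, 35, 23, d), (8, 7, 21, 35, 32, m)}.
Filtering on D ≥ 22 leaves {(23, 26, 31, 4, 24, a), (24, 15, 10, 13, 30, k), (8, 19, 9, 35, 23, d), (8, 19, 9, 35, 32, m), (8, 21, 34, 35, 23, d), (8, 21, 34, 35, 32, m), (8, 33, 32, 35, 23, d), (8, 33, 32, 35, 32, m), (8, 7, 21, 35, 23, d), (8, 7, 21, 35, 32, m)}.
Filtering on E < 23 leaves {(8, 19, 9, 35, 23, d), (8, 19, 9, 35, 32, m), (8, 21, 34, 35, 23, d), (8, 21, 34, 35, 32, m), (8, 33, 32, 35, 23, d), (8, 33, 32, 35, 32, m), (8, 7, 21, 35, 23, d), (8, 7, 21, 35, 32, m)}.
Keep only column(s) F, E, A: {(21, 8, d), (21, 8, m), (32, 8, d), (32, 8, m), (34, 8, d), (34, 8, m), (9, 8, d), (9, 8, m)}

{(21, 8, d), (21, 8, m), (32, 8, d), (32, 8, m), (34, 8, d), (34, 8, m), (9, 8, d), (9, 8, m)}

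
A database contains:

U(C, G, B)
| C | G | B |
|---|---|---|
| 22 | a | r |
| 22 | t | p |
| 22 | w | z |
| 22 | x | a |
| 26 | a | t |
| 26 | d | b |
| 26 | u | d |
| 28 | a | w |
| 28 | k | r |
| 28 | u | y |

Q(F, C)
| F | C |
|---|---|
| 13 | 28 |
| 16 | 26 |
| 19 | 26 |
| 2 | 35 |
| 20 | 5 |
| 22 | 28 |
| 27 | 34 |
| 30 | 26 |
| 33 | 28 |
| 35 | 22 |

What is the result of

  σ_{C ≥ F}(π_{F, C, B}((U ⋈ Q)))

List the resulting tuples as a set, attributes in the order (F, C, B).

Natural join on C: {(22, a, r, 35), (22, t, p, 35), (22, w, z, 35), (22, x, a, 35), (26, a, t, 16), (26, a, t, 19), (26, a, t, 30), (26, d, b, 16), (26, d, b, 19), (26, d, b, 30), (26, u, d, 16), (26, u, d, 19), (26, u, d, 30), (28, a, w, 13), (28, a, w, 22), (28, a, w, 33), (28, k, r, 13), (28, k, r, 22), (28, k, r, 33), (28, u, y, 13), (28, u, y, 22), (28, u, y, 33)}
π[F, C, B]: project onto (F, C, B) → {(13, 28, r), (13, 28, w), (13, 28, y), (16, 26, b), (16, 26, d), (16, 26, t), (19, 26, b), (19, 26, d), (19, 26, t), (22, 28, r), (22, 28, w), (22, 28, y), (30, 26, b), (30, 26, d), (30, 26, t), (33, 28, r), (33, 28, w), (33, 28, y), (35, 22, a), (35, 22, p), (35, 22, r), (35, 22, z)}
Apply σ_{C ≥ F}; surviving tuples: {(13, 28, r), (13, 28, w), (13, 28, y), (16, 26, b), (16, 26, d), (16, 26, t), (19, 26, b), (19, 26, d), (19, 26, t), (22, 28, r), (22, 28, w), (22, 28, y)}

{(13, 28, r), (13, 28, w), (13, 28, y), (16, 26, b), (16, 26, d), (16, 26, t), (19, 26, b), (19, 26, d), (19, 26, t), (22, 28, r), (22, 28, w), (22, 28, y)}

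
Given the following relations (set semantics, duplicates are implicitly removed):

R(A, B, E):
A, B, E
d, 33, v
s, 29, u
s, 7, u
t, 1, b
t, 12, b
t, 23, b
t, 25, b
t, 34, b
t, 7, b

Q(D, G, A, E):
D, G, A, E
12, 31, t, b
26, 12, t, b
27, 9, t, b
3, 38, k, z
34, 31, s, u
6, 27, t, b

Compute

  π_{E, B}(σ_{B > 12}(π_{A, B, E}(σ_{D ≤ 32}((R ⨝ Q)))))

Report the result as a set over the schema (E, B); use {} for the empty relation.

{(b, 23), (b, 25), (b, 34)}

Natural join on A, E: {(s, 29, u, 34, 31), (s, 7, u, 34, 31), (t, 1, b, 12, 31), (t, 1, b, 26, 12), (t, 1, b, 27, 9), (t, 1, b, 6, 27), (t, 12, b, 12, 31), (t, 12, b, 26, 12), (t, 12, b, 27, 9), (t, 12, b, 6, 27), (t, 23, b, 12, 31), (t, 23, b, 26, 12), (t, 23, b, 27, 9), (t, 23, b, 6, 27), (t, 25, b, 12, 31), (t, 25, b, 26, 12), (t, 25, b, 27, 9), (t, 25, b, 6, 27), (t, 34, b, 12, 31), (t, 34, b, 26, 12), (t, 34, b, 27, 9), (t, 34, b, 6, 27), (t, 7, b, 12, 31), (t, 7, b, 26, 12), (t, 7, b, 27, 9), (t, 7, b, 6, 27)}
Apply σ_{D ≤ 32}; surviving tuples: {(t, 1, b, 12, 31), (t, 1, b, 26, 12), (t, 1, b, 27, 9), (t, 1, b, 6, 27), (t, 12, b, 12, 31), (t, 12, b, 26, 12), (t, 12, b, 27, 9), (t, 12, b, 6, 27), (t, 23, b, 12, 31), (t, 23, b, 26, 12), (t, 23, b, 27, 9), (t, 23, b, 6, 27), (t, 25, b, 12, 31), (t, 25, b, 26, 12), (t, 25, b, 27, 9), (t, 25, b, 6, 27), (t, 34, b, 12, 31), (t, 34, b, 26, 12), (t, 34, b, 27, 9), (t, 34, b, 6, 27), (t, 7, b, 12, 31), (t, 7, b, 26, 12), (t, 7, b, 27, 9), (t, 7, b, 6, 27)}
Projecting to A, B, E (18 duplicate(s) eliminated): {(t, 1, b), (t, 12, b), (t, 23, b), (t, 25, b), (t, 34, b), (t, 7, b)}
Apply σ_{B > 12}; surviving tuples: {(t, 23, b), (t, 25, b), (t, 34, b)}
Projecting to E, B: {(b, 23), (b, 25), (b, 34)}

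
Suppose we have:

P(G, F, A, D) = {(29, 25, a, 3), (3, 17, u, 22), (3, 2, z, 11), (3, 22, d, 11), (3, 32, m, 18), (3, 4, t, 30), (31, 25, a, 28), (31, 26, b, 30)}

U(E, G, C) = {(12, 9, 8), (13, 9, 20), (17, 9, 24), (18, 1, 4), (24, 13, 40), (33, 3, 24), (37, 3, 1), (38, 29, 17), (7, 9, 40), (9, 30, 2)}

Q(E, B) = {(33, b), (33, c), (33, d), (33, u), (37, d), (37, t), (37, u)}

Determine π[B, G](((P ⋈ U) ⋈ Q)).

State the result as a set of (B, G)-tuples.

Joining P and U on G yields {(29, 25, a, 3, 38, 17), (3, 17, u, 22, 33, 24), (3, 17, u, 22, 37, 1), (3, 2, z, 11, 33, 24), (3, 2, z, 11, 37, 1), (3, 22, d, 11, 33, 24), (3, 22, d, 11, 37, 1), (3, 32, m, 18, 33, 24), (3, 32, m, 18, 37, 1), (3, 4, t, 30, 33, 24), (3, 4, t, 30, 37, 1)}.
Joining (P ⋈ U) and Q on E yields {(3, 17, u, 22, 33, 24, b), (3, 17, u, 22, 33, 24, c), (3, 17, u, 22, 33, 24, d), (3, 17, u, 22, 33, 24, u), (3, 17, u, 22, 37, 1, d), (3, 17, u, 22, 37, 1, t), (3, 17, u, 22, 37, 1, u), (3, 2, z, 11, 33, 24, b), (3, 2, z, 11, 33, 24, c), (3, 2, z, 11, 33, 24, d), (3, 2, z, 11, 33, 24, u), (3, 2, z, 11, 37, 1, d), (3, 2, z, 11, 37, 1, t), (3, 2, z, 11, 37, 1, u), (3, 22, d, 11, 33, 24, b), (3, 22, d, 11, 33, 24, c), (3, 22, d, 11, 33, 24, d), (3, 22, d, 11, 33, 24, u), (3, 22, d, 11, 37, 1, d), (3, 22, d, 11, 37, 1, t), (3, 22, d, 11, 37, 1, u), (3, 32, m, 18, 33, 24, b), (3, 32, m, 18, 33, 24, c), (3, 32, m, 18, 33, 24, d), (3, 32, m, 18, 33, 24, u), (3, 32, m, 18, 37, 1, d), (3, 32, m, 18, 37, 1, t), (3, 32, m, 18, 37, 1, u), (3, 4, t, 30, 33, 24, b), (3, 4, t, 30, 33, 24, c), (3, 4, t, 30, 33, 24, d), (3, 4, t, 30, 33, 24, u), (3, 4, t, 30, 37, 1, d), (3, 4, t, 30, 37, 1, t), (3, 4, t, 30, 37, 1, u)}.
π_{B, G} gives {(b, 3), (c, 3), (d, 3), (t, 3), (u, 3)} (30 duplicate(s) eliminated).

{(b, 3), (c, 3), (d, 3), (t, 3), (u, 3)}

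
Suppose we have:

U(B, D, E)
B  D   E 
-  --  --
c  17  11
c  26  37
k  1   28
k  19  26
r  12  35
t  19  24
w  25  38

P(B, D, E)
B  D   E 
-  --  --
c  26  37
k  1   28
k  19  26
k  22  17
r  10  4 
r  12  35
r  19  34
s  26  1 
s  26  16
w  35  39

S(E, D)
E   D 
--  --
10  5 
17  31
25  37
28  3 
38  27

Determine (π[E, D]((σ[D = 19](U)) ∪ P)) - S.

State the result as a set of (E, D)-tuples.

{(1, 26), (16, 26), (17, 22), (24, 19), (26, 19), (28, 1), (34, 19), (35, 12), (37, 26), (39, 35), (4, 10)}

Selection D = 19: {(k, 19, 26), (t, 19, 24)}
Set union of the two operands is {(c, 26, 37), (k, 1, 28), (k, 19, 26), (k, 22, 17), (r, 10, 4), (r, 12, 35), (r, 19, 34), (s, 26, 1), (s, 26, 16), (t, 19, 24), (w, 35, 39)}.
Projecting to E, D: {(1, 26), (16, 26), (17, 22), (24, 19), (26, 19), (28, 1), (34, 19), (35, 12), (37, 26), (39, 35), (4, 10)}
Set difference of the two operands is {(1, 26), (16, 26), (17, 22), (24, 19), (26, 19), (28, 1), (34, 19), (35, 12), (37, 26), (39, 35), (4, 10)}.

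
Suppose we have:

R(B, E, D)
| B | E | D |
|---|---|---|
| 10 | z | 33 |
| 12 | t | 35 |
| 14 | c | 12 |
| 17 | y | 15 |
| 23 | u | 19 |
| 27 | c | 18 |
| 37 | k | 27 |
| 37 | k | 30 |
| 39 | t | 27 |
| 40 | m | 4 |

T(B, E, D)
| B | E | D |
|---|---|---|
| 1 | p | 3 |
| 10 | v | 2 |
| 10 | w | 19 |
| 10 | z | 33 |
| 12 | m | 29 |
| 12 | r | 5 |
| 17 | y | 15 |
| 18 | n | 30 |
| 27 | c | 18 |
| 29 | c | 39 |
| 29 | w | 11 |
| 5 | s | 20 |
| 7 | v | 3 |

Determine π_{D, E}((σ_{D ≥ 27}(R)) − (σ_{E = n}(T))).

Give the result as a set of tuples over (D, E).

{(27, k), (27, t), (30, k), (33, z), (35, t)}

σ[D ≥ 27]: keep tuples satisfying D ≥ 27 → {(10, z, 33), (12, t, 35), (37, k, 27), (37, k, 30), (39, t, 27)}
σ[E = n]: keep tuples satisfying E = n → {(18, n, 30)}
Set difference of the two operands is {(10, z, 33), (12, t, 35), (37, k, 27), (37, k, 30), (39, t, 27)}.
π_{D, E} gives {(27, k), (27, t), (30, k), (33, z), (35, t)}.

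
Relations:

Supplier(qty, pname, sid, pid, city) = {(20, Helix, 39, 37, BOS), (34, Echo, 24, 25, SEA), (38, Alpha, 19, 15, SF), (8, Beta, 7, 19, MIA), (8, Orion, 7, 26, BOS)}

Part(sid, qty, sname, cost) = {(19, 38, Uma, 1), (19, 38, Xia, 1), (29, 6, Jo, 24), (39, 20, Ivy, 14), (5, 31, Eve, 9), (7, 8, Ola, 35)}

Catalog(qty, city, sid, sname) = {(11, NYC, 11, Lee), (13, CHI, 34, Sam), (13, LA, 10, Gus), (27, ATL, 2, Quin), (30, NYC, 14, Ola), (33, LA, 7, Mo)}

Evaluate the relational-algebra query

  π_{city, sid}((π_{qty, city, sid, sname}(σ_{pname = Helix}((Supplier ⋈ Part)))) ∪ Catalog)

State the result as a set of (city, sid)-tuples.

{(ATL, 2), (BOS, 39), (CHI, 34), (LA, 10), (LA, 7), (NYC, 11), (NYC, 14)}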